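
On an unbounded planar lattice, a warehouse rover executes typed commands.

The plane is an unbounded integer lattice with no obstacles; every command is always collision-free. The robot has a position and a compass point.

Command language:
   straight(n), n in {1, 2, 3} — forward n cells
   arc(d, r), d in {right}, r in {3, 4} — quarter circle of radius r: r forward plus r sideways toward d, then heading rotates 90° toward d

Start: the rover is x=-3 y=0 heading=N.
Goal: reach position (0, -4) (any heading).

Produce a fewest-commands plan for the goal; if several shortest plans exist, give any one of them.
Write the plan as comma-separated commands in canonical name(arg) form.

initial: x=-3 y=0 heading=N
t=1 arc(right, 4) ⇒ x=1 y=4 heading=E
t=2 arc(right, 4) ⇒ x=5 y=0 heading=S
t=3 arc(right, 4) ⇒ x=1 y=-4 heading=W
t=4 straight(1) ⇒ x=0 y=-4 heading=W
no 3-step plan works, so 4 is optimal.

arc(right, 4), arc(right, 4), arc(right, 4), straight(1)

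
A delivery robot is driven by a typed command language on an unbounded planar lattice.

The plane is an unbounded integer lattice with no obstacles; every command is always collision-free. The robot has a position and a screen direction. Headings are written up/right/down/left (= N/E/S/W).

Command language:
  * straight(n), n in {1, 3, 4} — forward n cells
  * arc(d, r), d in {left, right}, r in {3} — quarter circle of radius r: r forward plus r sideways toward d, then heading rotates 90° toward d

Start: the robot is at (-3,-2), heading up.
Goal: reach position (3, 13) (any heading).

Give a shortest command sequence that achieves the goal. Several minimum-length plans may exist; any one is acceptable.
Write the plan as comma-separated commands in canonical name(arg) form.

straight(3), straight(3), straight(3), arc(right, 3), arc(left, 3)

initial: at (-3,-2), heading up
t=1 straight(3) ⇒ at (-3,1), heading up
t=2 straight(3) ⇒ at (-3,4), heading up
t=3 straight(3) ⇒ at (-3,7), heading up
t=4 arc(right, 3) ⇒ at (0,10), heading right
t=5 arc(left, 3) ⇒ at (3,13), heading up
nothing shorter than 5 reaches the goal.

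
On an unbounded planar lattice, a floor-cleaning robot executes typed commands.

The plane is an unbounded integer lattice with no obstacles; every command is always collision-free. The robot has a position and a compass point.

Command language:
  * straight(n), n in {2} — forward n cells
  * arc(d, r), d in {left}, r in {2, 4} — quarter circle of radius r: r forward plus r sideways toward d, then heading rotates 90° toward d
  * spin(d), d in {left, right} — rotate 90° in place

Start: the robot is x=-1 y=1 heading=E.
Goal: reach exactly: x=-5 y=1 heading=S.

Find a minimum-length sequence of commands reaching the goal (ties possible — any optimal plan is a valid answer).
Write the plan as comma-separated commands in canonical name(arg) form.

arc(left, 2), arc(left, 2), arc(left, 4)

from: x=-1 y=1 heading=E
t=1 arc(left, 2) ⇒ x=1 y=3 heading=N
t=2 arc(left, 2) ⇒ x=-1 y=5 heading=W
t=3 arc(left, 4) ⇒ x=-5 y=1 heading=S
nothing shorter than 3 reaches the goal.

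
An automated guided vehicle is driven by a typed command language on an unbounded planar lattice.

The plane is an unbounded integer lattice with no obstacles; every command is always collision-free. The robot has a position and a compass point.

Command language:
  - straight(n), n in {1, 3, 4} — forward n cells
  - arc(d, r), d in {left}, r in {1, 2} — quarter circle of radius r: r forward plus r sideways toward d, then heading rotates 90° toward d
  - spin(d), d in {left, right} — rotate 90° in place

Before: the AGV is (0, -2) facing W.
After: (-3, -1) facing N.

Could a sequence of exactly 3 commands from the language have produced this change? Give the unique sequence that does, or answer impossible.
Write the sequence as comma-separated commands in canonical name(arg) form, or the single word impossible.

key: running straight(1) before straight(3) would end elsewhere — order is forced
start: (0, -2) facing W
1. straight(3) → (-3, -2) facing W
2. spin(right) → (-3, -2) facing N
3. straight(1) → (-3, -1) facing N
uniquely the one of 343 3-step routes that fits.

straight(3), spin(right), straight(1)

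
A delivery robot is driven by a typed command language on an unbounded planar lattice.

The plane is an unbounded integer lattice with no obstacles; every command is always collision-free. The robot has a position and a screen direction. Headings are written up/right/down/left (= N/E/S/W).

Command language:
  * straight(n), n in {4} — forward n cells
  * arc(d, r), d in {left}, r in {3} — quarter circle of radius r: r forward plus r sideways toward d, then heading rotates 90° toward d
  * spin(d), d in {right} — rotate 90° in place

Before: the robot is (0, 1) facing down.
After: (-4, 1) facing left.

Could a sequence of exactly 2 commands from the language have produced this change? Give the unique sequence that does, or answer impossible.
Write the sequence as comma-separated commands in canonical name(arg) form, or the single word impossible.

key: running straight(4) before spin(right) would end elsewhere — order is forced
initial: (0, 1) facing down
[1] after spin(right): (0, 1) facing left
[2] after straight(4): (-4, 1) facing left
all 9 alternatives checked — unique.

spin(right), straight(4)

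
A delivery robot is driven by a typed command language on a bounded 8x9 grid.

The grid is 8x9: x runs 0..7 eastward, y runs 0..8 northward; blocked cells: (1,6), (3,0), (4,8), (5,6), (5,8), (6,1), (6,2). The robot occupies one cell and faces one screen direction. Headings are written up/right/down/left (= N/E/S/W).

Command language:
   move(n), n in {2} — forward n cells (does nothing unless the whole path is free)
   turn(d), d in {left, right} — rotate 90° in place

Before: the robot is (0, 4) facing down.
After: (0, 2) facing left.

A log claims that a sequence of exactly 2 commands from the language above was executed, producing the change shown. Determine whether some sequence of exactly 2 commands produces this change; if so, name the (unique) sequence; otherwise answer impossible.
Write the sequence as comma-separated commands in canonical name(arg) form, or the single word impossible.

key: position moved to (0,2) AND the heading swung to W — translation plus rotation needed
initial: (0, 4) facing down
[1] after move(2): (0, 2) facing down
[2] after turn(right): (0, 2) facing left
uniquely the one of 9 2-step routes that fits.

move(2), turn(right)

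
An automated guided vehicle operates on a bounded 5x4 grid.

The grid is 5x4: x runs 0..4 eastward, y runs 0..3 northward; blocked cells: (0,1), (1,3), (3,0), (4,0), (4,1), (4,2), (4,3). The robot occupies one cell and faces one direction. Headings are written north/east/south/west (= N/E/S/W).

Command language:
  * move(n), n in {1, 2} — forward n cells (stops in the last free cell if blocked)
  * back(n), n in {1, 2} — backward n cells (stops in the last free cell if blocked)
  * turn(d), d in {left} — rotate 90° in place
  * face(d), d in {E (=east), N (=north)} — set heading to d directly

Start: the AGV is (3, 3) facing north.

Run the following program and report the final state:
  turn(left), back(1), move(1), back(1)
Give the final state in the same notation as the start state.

start: (3, 3) facing north
step 1 (turn(left)): (3, 3) facing west
step 2 (back(1)): (3, 3) facing west
step 3 (move(1)): (2, 3) facing west
step 4 (back(1)): (3, 3) facing west

(3, 3) facing west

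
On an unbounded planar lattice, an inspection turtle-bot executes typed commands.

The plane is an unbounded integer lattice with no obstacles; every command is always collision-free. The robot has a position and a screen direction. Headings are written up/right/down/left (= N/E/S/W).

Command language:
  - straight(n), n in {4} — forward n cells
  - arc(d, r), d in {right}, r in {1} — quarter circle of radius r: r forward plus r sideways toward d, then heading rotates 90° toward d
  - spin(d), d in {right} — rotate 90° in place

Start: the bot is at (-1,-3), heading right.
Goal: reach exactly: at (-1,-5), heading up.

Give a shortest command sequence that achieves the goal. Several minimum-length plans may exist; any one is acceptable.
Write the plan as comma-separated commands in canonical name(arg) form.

arc(right, 1), arc(right, 1), spin(right)

initial: at (-1,-3), heading right
[1] after arc(right, 1): at (0,-4), heading down
[2] after arc(right, 1): at (-1,-5), heading left
[3] after spin(right): at (-1,-5), heading up
nothing shorter than 3 reaches the goal.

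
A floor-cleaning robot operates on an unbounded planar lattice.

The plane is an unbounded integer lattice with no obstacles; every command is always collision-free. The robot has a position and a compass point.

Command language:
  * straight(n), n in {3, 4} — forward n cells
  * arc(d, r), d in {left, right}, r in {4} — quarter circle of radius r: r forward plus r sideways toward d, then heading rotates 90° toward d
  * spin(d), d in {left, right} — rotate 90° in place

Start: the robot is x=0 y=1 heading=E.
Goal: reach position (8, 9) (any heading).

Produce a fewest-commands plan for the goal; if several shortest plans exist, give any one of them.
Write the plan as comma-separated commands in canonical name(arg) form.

arc(left, 4), arc(right, 4)

from: x=0 y=1 heading=E
1. arc(left, 4) → x=4 y=5 heading=N
2. arc(right, 4) → x=8 y=9 heading=E
nothing shorter than 2 reaches the goal.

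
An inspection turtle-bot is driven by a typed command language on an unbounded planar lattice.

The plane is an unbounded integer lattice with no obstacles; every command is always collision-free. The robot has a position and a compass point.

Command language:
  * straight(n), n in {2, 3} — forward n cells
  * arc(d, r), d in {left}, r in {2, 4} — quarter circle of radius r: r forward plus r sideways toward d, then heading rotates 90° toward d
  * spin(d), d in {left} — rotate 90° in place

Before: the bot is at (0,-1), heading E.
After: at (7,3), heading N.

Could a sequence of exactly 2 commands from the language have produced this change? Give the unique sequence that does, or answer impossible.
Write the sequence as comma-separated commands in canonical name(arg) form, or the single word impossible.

key: cell and facing (now N) both changed — the 2 commands mix motion and turning
start: at (0,-1), heading E
step 1 (straight(3)): at (3,-1), heading E
step 2 (arc(left, 4)): at (7,3), heading N
no rival 2-sequence matches.

straight(3), arc(left, 4)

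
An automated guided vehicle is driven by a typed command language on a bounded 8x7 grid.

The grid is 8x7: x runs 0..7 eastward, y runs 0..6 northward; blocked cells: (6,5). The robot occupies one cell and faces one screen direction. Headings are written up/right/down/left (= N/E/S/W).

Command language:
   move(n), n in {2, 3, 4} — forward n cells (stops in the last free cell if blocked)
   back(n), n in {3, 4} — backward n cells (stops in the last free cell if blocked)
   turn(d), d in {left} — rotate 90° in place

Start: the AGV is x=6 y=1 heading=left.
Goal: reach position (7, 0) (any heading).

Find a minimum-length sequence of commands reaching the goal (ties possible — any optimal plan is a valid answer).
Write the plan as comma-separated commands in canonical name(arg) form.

start: x=6 y=1 heading=left
[1] after back(4): x=7 y=1 heading=left
[2] after turn(left): x=7 y=1 heading=down
[3] after move(4): x=7 y=0 heading=down
no 2-step plan works, so 3 is optimal.

back(4), turn(left), move(4)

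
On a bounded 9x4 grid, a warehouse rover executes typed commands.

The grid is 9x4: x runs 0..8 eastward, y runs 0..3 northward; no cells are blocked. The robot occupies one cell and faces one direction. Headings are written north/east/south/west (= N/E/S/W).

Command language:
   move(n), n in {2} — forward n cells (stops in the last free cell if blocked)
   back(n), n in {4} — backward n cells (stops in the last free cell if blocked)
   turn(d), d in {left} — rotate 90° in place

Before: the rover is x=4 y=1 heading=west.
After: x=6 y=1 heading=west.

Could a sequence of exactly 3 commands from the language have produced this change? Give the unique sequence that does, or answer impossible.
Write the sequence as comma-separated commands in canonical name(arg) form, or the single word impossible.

back(4), back(4), move(2)

key: order matters: swapping back(4) and move(2) lands elsewhere
from: x=4 y=1 heading=west
[1] after back(4): x=8 y=1 heading=west
[2] after back(4): x=8 y=1 heading=west
[3] after move(2): x=6 y=1 heading=west
no other 3-command option fits: unique.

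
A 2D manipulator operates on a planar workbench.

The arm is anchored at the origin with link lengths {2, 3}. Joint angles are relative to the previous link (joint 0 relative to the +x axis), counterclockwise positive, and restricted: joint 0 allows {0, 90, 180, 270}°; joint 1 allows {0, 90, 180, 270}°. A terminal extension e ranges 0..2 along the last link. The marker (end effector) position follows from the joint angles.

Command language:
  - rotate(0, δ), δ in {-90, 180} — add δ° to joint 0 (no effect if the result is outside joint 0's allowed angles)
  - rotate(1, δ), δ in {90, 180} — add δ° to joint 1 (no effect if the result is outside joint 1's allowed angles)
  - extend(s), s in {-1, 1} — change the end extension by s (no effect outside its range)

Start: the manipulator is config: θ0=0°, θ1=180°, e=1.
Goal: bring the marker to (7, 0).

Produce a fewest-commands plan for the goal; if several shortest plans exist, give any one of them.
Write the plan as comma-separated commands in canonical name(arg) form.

rotate(1, 180), extend(1)

t0: config: θ0=0°, θ1=180°, e=1
step 1 (rotate(1, 180)): config: θ0=0°, θ1=0°, e=1
step 2 (extend(1)): config: θ0=0°, θ1=0°, e=2
minimal: 2 command(s), checked below 2.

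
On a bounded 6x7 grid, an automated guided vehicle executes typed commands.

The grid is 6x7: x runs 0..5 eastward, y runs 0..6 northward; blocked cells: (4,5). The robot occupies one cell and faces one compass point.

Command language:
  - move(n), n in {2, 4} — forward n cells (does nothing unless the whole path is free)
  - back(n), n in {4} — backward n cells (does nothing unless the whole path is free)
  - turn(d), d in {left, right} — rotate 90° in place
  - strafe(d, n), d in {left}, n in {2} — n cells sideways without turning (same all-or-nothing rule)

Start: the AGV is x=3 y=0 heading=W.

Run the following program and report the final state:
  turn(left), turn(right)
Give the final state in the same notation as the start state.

x=3 y=0 heading=W

begin: x=3 y=0 heading=W
step 1 (turn(left)): x=3 y=0 heading=S
step 2 (turn(right)): x=3 y=0 heading=W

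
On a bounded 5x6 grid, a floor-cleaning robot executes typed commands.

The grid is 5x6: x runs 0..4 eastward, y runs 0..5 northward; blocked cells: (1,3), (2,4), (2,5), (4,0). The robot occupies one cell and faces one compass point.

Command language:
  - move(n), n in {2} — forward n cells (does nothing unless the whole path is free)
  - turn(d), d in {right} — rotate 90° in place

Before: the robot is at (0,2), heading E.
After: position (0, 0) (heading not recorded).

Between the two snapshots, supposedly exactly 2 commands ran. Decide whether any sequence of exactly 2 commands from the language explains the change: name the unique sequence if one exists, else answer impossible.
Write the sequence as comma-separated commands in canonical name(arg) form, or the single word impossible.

turn(right), move(2)

key: running move(2) before turn(right) would end elsewhere — order is forced
t0: at (0,2), heading E
step 1 (turn(right)): at (0,2), heading S
step 2 (move(2)): at (0,0), heading S
no rival 2-sequence matches.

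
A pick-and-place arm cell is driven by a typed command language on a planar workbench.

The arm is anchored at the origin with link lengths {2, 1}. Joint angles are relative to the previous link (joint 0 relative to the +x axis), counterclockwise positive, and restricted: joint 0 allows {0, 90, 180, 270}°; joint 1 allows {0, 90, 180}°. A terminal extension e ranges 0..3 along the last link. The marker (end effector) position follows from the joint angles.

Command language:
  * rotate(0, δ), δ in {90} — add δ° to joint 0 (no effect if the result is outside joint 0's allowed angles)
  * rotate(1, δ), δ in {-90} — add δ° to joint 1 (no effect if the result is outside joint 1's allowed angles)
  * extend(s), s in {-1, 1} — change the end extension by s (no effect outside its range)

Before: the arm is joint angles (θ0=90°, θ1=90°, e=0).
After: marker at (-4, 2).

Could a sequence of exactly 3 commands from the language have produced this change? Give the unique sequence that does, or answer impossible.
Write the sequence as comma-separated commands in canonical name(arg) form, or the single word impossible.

extend(1), extend(1), extend(1)

initial: joint angles (θ0=90°, θ1=90°, e=0)
t=1 extend(1) ⇒ joint angles (θ0=90°, θ1=90°, e=1)
t=2 extend(1) ⇒ joint angles (θ0=90°, θ1=90°, e=2)
t=3 extend(1) ⇒ joint angles (θ0=90°, θ1=90°, e=3)
no other 3-command option fits: unique.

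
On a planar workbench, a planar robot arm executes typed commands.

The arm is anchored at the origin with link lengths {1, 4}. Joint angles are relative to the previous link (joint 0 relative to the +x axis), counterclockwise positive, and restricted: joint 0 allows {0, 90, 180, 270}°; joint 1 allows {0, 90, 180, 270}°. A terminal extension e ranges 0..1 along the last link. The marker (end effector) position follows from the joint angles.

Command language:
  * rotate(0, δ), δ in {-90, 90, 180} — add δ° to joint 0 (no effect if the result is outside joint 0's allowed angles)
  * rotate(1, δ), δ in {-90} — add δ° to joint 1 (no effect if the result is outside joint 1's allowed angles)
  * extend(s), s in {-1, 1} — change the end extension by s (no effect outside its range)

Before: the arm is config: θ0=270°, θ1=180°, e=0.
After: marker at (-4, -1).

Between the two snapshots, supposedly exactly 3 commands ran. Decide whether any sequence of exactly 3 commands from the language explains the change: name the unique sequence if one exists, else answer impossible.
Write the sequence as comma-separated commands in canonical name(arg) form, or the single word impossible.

rotate(1, -90), rotate(1, -90), rotate(1, -90)

begin: config: θ0=270°, θ1=180°, e=0
step 1 (rotate(1, -90)): config: θ0=270°, θ1=90°, e=0
step 2 (rotate(1, -90)): config: θ0=270°, θ1=0°, e=0
step 3 (rotate(1, -90)): config: θ0=270°, θ1=270°, e=0
no other 3-command option fits: unique.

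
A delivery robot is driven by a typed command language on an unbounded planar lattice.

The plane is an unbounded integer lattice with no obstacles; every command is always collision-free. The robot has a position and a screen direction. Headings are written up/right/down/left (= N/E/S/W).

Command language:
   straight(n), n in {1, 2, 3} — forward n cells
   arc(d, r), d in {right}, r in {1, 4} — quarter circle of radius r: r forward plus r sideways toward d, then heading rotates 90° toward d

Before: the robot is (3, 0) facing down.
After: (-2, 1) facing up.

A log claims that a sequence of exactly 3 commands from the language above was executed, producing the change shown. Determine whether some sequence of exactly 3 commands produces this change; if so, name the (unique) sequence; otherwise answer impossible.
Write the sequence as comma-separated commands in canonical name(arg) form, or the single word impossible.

key: cell and facing (now N) both changed — the 3 commands mix motion and turning
initial: (3, 0) facing down
1. straight(2) → (3, -2) facing down
2. arc(right, 1) → (2, -3) facing left
3. arc(right, 4) → (-2, 1) facing up
no rival 3-sequence matches.

straight(2), arc(right, 1), arc(right, 4)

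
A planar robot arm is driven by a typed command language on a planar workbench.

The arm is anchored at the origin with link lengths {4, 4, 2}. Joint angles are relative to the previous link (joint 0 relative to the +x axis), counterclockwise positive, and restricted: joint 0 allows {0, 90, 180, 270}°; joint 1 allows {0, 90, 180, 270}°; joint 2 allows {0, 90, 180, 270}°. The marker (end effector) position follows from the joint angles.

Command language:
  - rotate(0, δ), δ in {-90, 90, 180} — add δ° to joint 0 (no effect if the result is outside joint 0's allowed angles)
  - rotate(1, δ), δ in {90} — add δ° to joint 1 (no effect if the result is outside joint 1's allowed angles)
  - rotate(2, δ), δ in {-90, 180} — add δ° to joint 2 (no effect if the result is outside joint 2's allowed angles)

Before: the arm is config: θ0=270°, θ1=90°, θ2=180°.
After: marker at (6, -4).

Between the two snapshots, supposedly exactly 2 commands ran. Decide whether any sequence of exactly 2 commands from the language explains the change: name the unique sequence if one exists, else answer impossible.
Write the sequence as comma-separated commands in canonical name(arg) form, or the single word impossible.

rotate(2, -90), rotate(2, -90)

from: config: θ0=270°, θ1=90°, θ2=180°
t=1 rotate(2, -90) ⇒ config: θ0=270°, θ1=90°, θ2=90°
t=2 rotate(2, -90) ⇒ config: θ0=270°, θ1=90°, θ2=0°
no rival 2-sequence matches.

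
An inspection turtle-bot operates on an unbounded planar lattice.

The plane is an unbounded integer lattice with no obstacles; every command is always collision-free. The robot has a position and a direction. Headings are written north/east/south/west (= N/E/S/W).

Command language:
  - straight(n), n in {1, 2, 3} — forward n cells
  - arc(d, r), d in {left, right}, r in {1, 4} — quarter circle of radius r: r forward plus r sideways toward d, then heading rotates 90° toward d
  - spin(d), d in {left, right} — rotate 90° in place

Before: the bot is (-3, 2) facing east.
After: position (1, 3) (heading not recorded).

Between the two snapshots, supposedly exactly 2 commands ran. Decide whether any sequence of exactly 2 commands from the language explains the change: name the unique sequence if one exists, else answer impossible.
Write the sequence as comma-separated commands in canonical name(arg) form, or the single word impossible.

straight(3), arc(left, 1)

key: order matters: swapping straight(3) and arc(left, 1) lands elsewhere
initial: (-3, 2) facing east
1. straight(3) → (0, 2) facing east
2. arc(left, 1) → (1, 3) facing north
all 81 alternatives checked — unique.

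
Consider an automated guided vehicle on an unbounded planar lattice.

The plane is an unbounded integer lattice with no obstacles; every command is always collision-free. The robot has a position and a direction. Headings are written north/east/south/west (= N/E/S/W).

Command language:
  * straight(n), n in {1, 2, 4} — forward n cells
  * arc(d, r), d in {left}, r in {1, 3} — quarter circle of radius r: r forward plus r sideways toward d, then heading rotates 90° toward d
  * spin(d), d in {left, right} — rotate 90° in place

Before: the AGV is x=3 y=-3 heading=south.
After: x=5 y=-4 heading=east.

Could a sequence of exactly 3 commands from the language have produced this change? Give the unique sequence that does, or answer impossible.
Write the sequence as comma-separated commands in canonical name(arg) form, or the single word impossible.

straight(1), spin(left), straight(2)

key: position moved to (5,-4) AND the heading swung to E — translation plus rotation needed
initial: x=3 y=-3 heading=south
1. straight(1) → x=3 y=-4 heading=south
2. spin(left) → x=3 y=-4 heading=east
3. straight(2) → x=5 y=-4 heading=east
all 343 alternatives checked — unique.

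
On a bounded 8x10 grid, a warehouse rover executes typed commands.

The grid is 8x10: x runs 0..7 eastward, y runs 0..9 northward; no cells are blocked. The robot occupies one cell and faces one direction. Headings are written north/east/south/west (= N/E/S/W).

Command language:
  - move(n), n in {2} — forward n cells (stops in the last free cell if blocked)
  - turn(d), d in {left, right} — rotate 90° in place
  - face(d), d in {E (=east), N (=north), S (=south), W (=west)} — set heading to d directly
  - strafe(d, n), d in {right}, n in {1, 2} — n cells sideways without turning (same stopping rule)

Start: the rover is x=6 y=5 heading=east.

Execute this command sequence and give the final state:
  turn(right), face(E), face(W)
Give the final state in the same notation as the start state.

start: x=6 y=5 heading=east
step 1 (turn(right)): x=6 y=5 heading=south
step 2 (face(E)): x=6 y=5 heading=east
step 3 (face(W)): x=6 y=5 heading=west

x=6 y=5 heading=west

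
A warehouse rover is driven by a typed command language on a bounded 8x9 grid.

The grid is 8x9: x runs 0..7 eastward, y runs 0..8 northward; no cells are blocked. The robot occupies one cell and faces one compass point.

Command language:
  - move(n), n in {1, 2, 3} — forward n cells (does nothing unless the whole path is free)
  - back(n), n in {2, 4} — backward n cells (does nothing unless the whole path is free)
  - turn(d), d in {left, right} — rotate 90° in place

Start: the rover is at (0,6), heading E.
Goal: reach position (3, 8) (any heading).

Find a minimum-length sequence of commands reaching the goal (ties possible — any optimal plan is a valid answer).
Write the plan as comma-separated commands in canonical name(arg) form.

t0: at (0,6), heading E
[1] after move(3): at (3,6), heading E
[2] after turn(left): at (3,6), heading N
[3] after move(2): at (3,8), heading N
nothing shorter than 3 reaches the goal.

move(3), turn(left), move(2)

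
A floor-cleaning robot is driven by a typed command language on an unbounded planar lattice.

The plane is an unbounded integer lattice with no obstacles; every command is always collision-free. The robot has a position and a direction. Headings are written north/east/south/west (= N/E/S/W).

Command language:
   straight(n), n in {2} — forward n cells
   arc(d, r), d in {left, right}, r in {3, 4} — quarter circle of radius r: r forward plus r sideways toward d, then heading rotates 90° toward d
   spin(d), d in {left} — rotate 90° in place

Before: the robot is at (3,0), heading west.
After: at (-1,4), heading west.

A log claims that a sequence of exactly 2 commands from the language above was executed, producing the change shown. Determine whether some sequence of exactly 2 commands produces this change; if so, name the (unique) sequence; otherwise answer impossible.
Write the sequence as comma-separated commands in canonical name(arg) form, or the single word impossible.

key: heading stays W — rotations cancel among the 2 commands
initial: at (3,0), heading west
t=1 arc(right, 4) ⇒ at (-1,4), heading north
t=2 spin(left) ⇒ at (-1,4), heading west
all 36 alternatives checked — unique.

arc(right, 4), spin(left)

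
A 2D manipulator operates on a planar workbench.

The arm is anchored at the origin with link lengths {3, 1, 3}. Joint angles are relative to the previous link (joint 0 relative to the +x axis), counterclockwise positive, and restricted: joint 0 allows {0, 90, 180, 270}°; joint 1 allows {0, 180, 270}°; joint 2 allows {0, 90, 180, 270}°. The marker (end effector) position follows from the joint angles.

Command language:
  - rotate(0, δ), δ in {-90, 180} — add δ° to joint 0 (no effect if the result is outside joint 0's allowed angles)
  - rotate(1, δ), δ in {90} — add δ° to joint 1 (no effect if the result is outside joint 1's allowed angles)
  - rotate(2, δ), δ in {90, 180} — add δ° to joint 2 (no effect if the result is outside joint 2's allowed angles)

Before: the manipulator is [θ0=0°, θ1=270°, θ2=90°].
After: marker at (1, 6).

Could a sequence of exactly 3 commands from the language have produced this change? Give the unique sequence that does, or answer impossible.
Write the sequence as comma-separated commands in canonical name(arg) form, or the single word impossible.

initial: [θ0=0°, θ1=270°, θ2=90°]
step 1 (rotate(0, -90)): [θ0=270°, θ1=270°, θ2=90°]
step 2 (rotate(0, -90)): [θ0=180°, θ1=270°, θ2=90°]
step 3 (rotate(0, -90)): [θ0=90°, θ1=270°, θ2=90°]
no other 3-command option fits: unique.

rotate(0, -90), rotate(0, -90), rotate(0, -90)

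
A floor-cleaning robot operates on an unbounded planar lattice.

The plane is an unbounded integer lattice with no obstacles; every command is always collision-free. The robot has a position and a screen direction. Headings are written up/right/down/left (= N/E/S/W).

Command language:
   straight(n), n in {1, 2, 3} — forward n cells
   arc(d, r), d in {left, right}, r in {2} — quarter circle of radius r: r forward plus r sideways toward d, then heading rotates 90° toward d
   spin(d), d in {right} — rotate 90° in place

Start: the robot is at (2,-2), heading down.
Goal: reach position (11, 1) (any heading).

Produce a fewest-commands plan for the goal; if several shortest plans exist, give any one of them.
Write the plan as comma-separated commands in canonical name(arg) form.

arc(left, 2), arc(left, 2), straight(1), arc(right, 2), straight(3)

from: at (2,-2), heading down
[1] after arc(left, 2): at (4,-4), heading right
[2] after arc(left, 2): at (6,-2), heading up
[3] after straight(1): at (6,-1), heading up
[4] after arc(right, 2): at (8,1), heading right
[5] after straight(3): at (11,1), heading right
shorter routes all fall short; 5 is best.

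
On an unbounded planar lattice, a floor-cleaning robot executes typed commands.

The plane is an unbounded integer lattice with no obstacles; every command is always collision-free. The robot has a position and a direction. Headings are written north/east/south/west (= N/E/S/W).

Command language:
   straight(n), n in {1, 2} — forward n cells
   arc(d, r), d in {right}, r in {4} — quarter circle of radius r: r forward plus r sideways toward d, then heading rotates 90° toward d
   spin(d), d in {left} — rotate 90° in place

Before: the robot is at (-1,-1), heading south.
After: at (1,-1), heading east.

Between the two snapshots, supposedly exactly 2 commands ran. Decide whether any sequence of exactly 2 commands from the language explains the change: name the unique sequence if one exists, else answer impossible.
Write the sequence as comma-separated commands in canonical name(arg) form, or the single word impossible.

key: order matters: swapping spin(left) and straight(2) lands elsewhere
initial: at (-1,-1), heading south
t=1 spin(left) ⇒ at (-1,-1), heading east
t=2 straight(2) ⇒ at (1,-1), heading east
no other 2-command option fits: unique.

spin(left), straight(2)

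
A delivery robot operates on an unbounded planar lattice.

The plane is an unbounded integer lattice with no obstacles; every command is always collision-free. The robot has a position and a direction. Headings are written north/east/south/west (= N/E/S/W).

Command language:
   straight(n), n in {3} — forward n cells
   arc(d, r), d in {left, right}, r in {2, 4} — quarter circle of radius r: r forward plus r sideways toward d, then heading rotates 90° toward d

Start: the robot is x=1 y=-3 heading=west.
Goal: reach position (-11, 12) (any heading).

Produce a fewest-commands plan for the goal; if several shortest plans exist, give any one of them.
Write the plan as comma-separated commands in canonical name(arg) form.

arc(right, 4), arc(left, 4), arc(right, 4), straight(3)

begin: x=1 y=-3 heading=west
t=1 arc(right, 4) ⇒ x=-3 y=1 heading=north
t=2 arc(left, 4) ⇒ x=-7 y=5 heading=west
t=3 arc(right, 4) ⇒ x=-11 y=9 heading=north
t=4 straight(3) ⇒ x=-11 y=12 heading=north
nothing shorter than 4 reaches the goal.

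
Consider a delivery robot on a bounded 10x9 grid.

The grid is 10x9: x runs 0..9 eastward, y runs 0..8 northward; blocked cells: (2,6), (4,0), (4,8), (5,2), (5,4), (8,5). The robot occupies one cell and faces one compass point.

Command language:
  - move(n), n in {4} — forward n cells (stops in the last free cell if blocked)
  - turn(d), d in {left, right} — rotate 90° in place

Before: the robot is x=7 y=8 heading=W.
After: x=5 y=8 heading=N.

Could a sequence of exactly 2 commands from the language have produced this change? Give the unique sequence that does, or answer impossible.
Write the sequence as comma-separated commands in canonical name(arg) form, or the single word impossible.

key: position moved to (5,8) AND the heading swung to N — translation plus rotation needed
start: x=7 y=8 heading=W
step 1 (move(4)): x=5 y=8 heading=W
step 2 (turn(right)): x=5 y=8 heading=N
uniquely the one of 9 2-step routes that fits.

move(4), turn(right)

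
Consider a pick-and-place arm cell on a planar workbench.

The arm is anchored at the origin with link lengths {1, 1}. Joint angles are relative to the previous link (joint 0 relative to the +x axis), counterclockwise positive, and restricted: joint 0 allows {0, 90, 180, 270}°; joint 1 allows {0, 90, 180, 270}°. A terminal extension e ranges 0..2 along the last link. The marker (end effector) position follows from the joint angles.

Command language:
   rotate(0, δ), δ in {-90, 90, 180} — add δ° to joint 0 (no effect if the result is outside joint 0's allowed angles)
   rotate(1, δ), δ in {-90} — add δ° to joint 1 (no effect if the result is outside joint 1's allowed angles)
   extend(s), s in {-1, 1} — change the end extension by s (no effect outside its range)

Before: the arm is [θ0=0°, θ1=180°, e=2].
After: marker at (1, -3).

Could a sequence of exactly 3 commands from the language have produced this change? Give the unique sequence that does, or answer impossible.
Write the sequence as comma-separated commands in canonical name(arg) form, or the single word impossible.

initial: [θ0=0°, θ1=180°, e=2]
step 1 (rotate(1, -90)): [θ0=0°, θ1=90°, e=2]
step 2 (rotate(1, -90)): [θ0=0°, θ1=0°, e=2]
step 3 (rotate(1, -90)): [θ0=0°, θ1=270°, e=2]
no other 3-command option fits: unique.

rotate(1, -90), rotate(1, -90), rotate(1, -90)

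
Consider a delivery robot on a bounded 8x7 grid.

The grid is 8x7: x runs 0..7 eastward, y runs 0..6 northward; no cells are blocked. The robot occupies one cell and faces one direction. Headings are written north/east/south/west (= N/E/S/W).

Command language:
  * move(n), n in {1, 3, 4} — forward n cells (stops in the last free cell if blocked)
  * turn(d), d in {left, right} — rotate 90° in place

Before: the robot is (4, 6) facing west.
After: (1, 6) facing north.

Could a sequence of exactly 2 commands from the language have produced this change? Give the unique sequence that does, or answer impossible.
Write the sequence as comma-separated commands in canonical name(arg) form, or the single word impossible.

move(3), turn(right)

key: order matters: swapping move(3) and turn(right) lands elsewhere
from: (4, 6) facing west
t=1 move(3) ⇒ (1, 6) facing west
t=2 turn(right) ⇒ (1, 6) facing north
no other 2-command option fits: unique.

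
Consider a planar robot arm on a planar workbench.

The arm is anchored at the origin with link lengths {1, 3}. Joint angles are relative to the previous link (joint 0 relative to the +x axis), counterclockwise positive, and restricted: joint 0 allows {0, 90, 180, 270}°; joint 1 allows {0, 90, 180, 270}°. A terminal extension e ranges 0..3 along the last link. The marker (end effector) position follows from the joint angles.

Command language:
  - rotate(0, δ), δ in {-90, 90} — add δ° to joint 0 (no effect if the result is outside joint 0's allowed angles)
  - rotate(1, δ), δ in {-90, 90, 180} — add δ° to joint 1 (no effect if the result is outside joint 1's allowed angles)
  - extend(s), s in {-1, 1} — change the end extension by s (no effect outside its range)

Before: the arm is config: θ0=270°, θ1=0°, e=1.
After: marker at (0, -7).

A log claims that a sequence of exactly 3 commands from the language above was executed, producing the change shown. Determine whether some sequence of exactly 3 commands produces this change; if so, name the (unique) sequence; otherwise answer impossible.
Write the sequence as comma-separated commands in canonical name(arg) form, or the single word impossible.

start: config: θ0=270°, θ1=0°, e=1
step 1 (extend(1)): config: θ0=270°, θ1=0°, e=2
step 2 (extend(1)): config: θ0=270°, θ1=0°, e=3
step 3 (extend(1)): config: θ0=270°, θ1=0°, e=3
uniquely the one of 343 3-step routes that fits.

extend(1), extend(1), extend(1)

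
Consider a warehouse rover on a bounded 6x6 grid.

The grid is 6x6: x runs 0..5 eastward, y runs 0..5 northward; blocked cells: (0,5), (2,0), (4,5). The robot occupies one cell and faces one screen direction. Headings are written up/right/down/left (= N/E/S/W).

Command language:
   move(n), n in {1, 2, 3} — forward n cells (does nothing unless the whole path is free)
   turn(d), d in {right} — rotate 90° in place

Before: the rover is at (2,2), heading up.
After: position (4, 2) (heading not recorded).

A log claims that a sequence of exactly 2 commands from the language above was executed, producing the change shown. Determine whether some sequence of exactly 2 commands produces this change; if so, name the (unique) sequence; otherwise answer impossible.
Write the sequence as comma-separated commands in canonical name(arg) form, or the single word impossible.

turn(right), move(2)

key: order matters: swapping turn(right) and move(2) lands elsewhere
t0: at (2,2), heading up
t=1 turn(right) ⇒ at (2,2), heading right
t=2 move(2) ⇒ at (4,2), heading right
no other 2-command option fits: unique.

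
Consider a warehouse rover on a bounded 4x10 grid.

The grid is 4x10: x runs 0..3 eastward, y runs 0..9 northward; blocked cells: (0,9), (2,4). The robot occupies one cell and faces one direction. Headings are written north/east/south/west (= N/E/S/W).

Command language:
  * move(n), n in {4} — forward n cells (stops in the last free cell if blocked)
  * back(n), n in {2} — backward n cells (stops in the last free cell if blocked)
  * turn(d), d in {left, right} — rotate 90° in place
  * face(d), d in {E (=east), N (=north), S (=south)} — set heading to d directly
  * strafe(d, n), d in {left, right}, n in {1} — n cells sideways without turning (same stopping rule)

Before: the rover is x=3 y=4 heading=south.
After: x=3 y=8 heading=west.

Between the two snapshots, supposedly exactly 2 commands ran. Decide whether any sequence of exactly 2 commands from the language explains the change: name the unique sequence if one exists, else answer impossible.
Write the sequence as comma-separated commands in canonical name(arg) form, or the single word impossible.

impossible

all 81 sequences checked — none match.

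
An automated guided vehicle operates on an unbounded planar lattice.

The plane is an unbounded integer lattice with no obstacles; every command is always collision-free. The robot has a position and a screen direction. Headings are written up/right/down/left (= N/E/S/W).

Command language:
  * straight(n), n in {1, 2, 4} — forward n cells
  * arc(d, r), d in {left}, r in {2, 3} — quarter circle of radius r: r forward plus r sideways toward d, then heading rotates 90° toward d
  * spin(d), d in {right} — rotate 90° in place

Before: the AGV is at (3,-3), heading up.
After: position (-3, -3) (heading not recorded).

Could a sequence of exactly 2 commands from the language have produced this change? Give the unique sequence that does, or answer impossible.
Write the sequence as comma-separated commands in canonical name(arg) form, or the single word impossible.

arc(left, 3), arc(left, 3)

start: at (3,-3), heading up
t=1 arc(left, 3) ⇒ at (0,0), heading left
t=2 arc(left, 3) ⇒ at (-3,-3), heading down
no rival 2-sequence matches.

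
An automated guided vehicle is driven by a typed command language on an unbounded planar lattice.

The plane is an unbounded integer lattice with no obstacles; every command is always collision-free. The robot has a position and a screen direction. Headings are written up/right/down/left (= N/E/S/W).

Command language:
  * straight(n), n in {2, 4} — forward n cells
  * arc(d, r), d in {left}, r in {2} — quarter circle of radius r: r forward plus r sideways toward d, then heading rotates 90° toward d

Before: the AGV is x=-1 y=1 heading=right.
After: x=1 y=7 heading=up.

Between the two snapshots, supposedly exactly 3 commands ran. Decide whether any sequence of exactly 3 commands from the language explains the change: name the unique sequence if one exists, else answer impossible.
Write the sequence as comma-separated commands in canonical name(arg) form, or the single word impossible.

key: cell and facing (now N) both changed — the 3 commands mix motion and turning
from: x=-1 y=1 heading=right
[1] after arc(left, 2): x=1 y=3 heading=up
[2] after straight(2): x=1 y=5 heading=up
[3] after straight(2): x=1 y=7 heading=up
all 27 alternatives checked — unique.

arc(left, 2), straight(2), straight(2)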